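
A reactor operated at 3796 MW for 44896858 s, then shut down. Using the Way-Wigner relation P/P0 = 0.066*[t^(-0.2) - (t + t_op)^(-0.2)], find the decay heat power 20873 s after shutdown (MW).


P/P0 = 0.066 * [t^(-0.2) - (t + t_op)^(-0.2)]
P/P0 = 0.066 * [20873^(-0.2) - (20873 + 44896858)^(-0.2)]
P/P0 = 0.066 * [0.1367990 - 0.02947925] = 0.007083104
P = 3796 * 0.007083104 = 26.887 MW

26.887


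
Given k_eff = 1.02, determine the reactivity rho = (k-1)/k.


rho = (k_eff - 1) / k_eff
rho = (1.02 - 1) / 1.02
rho = 0.019608

0.019608


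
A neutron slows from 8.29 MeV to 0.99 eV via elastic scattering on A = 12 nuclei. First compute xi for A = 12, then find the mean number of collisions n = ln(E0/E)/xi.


xi = 1 + (A-1)^2/(2A)*ln((A-1)/(A+1)) = 0.1577690 (for A = 12)
n = ln(E0/E) / xi
n = ln(8.29e6 / 0.99) / 0.1577690
n = ln(8.373737e+06) / 0.1577690 = 101.04

101.04


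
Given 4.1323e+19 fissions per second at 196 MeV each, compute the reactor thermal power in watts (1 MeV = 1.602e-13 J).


P = fission_rate * E_MeV * 1.602e-13
P = 4.1323e+19 * 196 * 1.602e-13
P = 1.2975e+09 W

1.2975e+09


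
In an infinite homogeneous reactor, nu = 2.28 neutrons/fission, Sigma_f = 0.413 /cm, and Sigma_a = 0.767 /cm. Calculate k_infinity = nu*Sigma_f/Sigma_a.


k_inf = nu * Sigma_f / Sigma_a
k_inf = 2.28 * 0.413 / 0.767
k_inf = 1.2277

1.2277


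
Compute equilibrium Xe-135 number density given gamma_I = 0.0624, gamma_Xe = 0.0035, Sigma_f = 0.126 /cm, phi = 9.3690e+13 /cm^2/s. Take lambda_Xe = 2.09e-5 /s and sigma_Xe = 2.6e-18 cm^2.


Xe_eq = (gamma_I + gamma_Xe) * Sigma_f * phi / (lambda_Xe + sigma_Xe * phi)
Numerator = (0.0624 + 0.0035) * 0.126 * 9.3690e+13 = 7.779455e+11
Denominator = 2.09e-5 + 2.6e-18 * 9.3690e+13 = 2.644940e-04
Xe_eq = 7.779455e+11 / 2.644940e-04 = 2.9413e+15 /cm^3

2.9413e+15


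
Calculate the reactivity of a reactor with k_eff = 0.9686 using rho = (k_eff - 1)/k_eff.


rho = (k_eff - 1) / k_eff
rho = (0.9686 - 1) / 0.9686
rho = -0.032418

-0.032418


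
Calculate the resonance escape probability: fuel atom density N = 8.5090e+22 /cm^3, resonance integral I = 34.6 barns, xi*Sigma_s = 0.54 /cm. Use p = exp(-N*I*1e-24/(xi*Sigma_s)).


p = exp(-N * I * 1e-24 / (xi*Sigma_s))
p = exp(-8.5090e+22 * 34.6 * 1e-24 / 0.54)
p = 0.0042875

0.0042875


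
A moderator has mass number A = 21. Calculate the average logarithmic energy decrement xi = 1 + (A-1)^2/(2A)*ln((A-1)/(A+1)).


xi = 1 + (A-1)^2/(2A) * ln((A-1)/(A+1))
xi = 1 + (21-1)^2/(2*21) * ln((21-1)/(21 +1))
xi = 0.092284

0.092284


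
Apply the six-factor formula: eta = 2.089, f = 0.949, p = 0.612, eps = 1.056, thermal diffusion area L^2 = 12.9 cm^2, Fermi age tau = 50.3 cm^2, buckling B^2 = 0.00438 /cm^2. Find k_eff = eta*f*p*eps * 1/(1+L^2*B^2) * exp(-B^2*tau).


k_inf = eta*f*p*eps = 2.089*0.949*0.612*1.056 = 1.281209
P_TNL = 1/(1 + L^2*B^2) = 1/(1 + 12.9*0.00438) = 0.9465197
P_FNL = exp(-B^2*tau) = exp(-0.00438*50.3) = 0.8022668
k_eff = k_inf * P_TNL * P_FNL = 1.281209 * 0.9465197 * 0.8022668
k_eff = 0.97290

0.97290


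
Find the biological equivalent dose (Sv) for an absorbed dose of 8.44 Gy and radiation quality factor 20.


H = D * Q
H = 8.44 * 20
H = 168.80 Sv

168.80


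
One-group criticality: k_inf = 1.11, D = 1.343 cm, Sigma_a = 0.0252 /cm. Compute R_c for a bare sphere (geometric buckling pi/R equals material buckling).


L^2 = D / Sigma_a = 1.343 / 0.0252 = 53.29365 cm^2
B_m^2 = (k_inf - 1) / L^2 = (1.11 - 1) / 53.29365 = 0.002064036 /cm^2
For a bare sphere: B_g = pi/R, so R_c = pi / sqrt(B_m^2)
R_c = pi / sqrt(0.002064036) = 69.150 cm

69.150


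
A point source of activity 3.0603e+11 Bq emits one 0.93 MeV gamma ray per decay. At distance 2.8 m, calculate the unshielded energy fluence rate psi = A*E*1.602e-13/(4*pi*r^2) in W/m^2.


psi = A * E * 1.602e-13 / (4*pi*r^2)
psi = 3.0603e+11 * 0.93 * 1.602e-13 / (4*pi*2.8^2)
psi = 4.6279e-04 W/m^2

4.6279e-04


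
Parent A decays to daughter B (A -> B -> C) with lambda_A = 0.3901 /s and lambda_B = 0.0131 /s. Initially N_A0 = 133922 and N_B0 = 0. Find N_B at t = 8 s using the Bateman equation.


N_B(t) = lambda_A * N_A0 / (lambda_B - lambda_A) * [exp(-lambda_A*t) - exp(-lambda_B*t)]
exp(-0.3901*8) = 0.04412186; exp(-0.0131*8) = 0.9005046
N_B = 0.3901 * 133922 / (0.0131 - 0.3901) * (0.04412186 - 0.9005046)
N_B = 118674

118674


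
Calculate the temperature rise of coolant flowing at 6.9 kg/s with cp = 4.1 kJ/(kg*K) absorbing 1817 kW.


dT = Q / (m_dot * cp)
dT = 1817 / (6.9 * 4.1)
dT = 64.228 C

64.228


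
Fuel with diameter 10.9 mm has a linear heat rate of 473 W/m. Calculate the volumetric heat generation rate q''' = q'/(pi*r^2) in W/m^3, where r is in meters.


r = D / 2 / 1000 = 10.9 / 2 / 1000 = 0.00545 m
q''' = q' / (pi * r^2)
q''' = 473 / (pi * 0.00545^2)
q''' = 5.0690e+06 W/m^3

5.0690e+06


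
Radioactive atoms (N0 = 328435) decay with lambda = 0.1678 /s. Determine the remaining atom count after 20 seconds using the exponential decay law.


N = N0 * exp(-lambda * t)
N = 328435 * exp(-0.1678 * 20)
N = 11454

11454


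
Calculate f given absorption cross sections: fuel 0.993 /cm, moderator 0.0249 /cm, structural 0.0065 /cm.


f = Sigma_a_fuel / (Sigma_a_fuel + Sigma_a_mod + Sigma_a_other)
f = 0.993 / (0.993 + 0.0249 + 0.0065)
f = 0.96935

0.96935


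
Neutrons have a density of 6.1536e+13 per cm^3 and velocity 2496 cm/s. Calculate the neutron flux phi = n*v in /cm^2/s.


phi = n * v
phi = 6.1536e+13 * 2496
phi = 1.5359e+17 /cm^2/s

1.5359e+17


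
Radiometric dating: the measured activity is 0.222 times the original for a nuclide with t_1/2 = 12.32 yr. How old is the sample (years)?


lambda = ln(2) / t_half = ln(2) / 12.32 = 0.05626195 /yr
t = -ln(A/A0) / lambda
t = -ln(0.222) / 0.05626195
t = 26.751 yr

26.751


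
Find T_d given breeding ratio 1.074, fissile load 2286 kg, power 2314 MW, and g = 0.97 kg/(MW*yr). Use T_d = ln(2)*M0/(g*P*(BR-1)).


Breeding gain G = BR - 1 = 1.074 - 1 = 0.074
Fissile production rate = g * P * G = 0.97 * 2314 * 0.074 = 166.09892 kg/yr
T_d = ln(2) * M0 / (g * P * G)
T_d = ln(2) * 2286 / 166.09892 = 9.5397 yr

9.5397


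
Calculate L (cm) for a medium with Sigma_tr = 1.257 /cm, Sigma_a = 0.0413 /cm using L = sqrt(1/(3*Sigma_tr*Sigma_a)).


D = 1 / (3 * Sigma_tr) = 1 / (3 * 1.257) = 0.2651816 cm
L = sqrt(D / Sigma_a)
L = sqrt(0.2651816 / 0.0413)
L = 2.5339 cm

2.5339


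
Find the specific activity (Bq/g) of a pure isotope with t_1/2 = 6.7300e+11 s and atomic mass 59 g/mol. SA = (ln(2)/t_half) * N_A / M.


lambda = ln(2) / t_half = ln(2) / 6.7300e+11 = 1.029936e-12 /s
SA = lambda * N_A / M
SA = 1.029936e-12 * 6.022e23 / 59
SA = 1.0512e+10 Bq/g

1.0512e+10


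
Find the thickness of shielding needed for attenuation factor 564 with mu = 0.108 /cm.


x = ln(factor) / mu
x = ln(564) / 0.108
x = 58.658 cm

58.658


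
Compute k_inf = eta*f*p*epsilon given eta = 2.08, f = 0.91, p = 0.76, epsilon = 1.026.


k_inf = eta * f * p * epsilon
k_inf = 2.08 * 0.91 * 0.76 * 1.026
k_inf = 1.4759

1.4759


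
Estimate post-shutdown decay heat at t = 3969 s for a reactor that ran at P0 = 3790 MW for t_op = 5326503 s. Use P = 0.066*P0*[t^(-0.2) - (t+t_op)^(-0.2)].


P/P0 = 0.066 * [t^(-0.2) - (t + t_op)^(-0.2)]
P/P0 = 0.066 * [3969^(-0.2) - (3969 + 5326503)^(-0.2)]
P/P0 = 0.066 * [0.1906618 - 0.04514887] = 0.009603853
P = 3790 * 0.009603853 = 36.399 MW

36.399


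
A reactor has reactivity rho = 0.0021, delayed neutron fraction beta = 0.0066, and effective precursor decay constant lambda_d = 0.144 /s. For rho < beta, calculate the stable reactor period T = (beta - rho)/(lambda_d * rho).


T = (beta - rho) / (lambda_d * rho)
T = (0.0066 - 0.0021) / (0.144 * 0.0021)
T = 14.881 s

14.881


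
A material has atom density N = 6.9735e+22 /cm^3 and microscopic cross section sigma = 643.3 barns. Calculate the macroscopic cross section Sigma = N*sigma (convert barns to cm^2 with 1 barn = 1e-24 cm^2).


Sigma = N * sigma_barns * 1e-24
Sigma = 6.9735e+22 * 643.3 * 1e-24
Sigma = 44.861 /cm

44.861


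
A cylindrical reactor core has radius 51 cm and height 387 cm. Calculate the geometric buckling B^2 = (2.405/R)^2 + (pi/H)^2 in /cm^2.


B^2 = (2.405/R)^2 + (pi/H)^2
B^2 = (2.405/51)^2 + (pi/387)^2
B^2 = 0.0022897 /cm^2

0.0022897


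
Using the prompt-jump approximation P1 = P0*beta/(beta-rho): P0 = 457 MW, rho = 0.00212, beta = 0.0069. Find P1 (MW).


P1/P0 = beta / (beta - rho)
P1/P0 = 0.0069 / (0.0069 - 0.00212) = 1.443515
P1 = 457 * 1.443515 = 659.69 MW

659.69


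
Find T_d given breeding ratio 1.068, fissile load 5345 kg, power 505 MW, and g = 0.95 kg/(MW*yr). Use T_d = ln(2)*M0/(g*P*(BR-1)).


Breeding gain G = BR - 1 = 1.068 - 1 = 0.068
Fissile production rate = g * P * G = 0.95 * 505 * 0.068 = 32.623 kg/yr
T_d = ln(2) * M0 / (g * P * G)
T_d = ln(2) * 5345 / 32.623 = 113.57 yr

113.57


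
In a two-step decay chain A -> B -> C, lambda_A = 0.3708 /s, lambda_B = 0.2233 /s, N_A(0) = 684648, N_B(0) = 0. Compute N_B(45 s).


N_B(t) = lambda_A * N_A0 / (lambda_B - lambda_A) * [exp(-lambda_A*t) - exp(-lambda_B*t)]
exp(-0.3708*45) = 5.667118e-08; exp(-0.2233*45) = 4.325058e-05
N_B = 0.3708 * 684648 / (0.2233 - 0.3708) * (5.667118e-08 - 4.325058e-05)
N_B = 74.343

74.343


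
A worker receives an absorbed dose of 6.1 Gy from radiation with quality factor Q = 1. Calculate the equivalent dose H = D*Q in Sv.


H = D * Q
H = 6.1 * 1
H = 6.1000 Sv

6.1000


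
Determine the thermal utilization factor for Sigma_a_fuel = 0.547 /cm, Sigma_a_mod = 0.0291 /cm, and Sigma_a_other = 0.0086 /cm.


f = Sigma_a_fuel / (Sigma_a_fuel + Sigma_a_mod + Sigma_a_other)
f = 0.547 / (0.547 + 0.0291 + 0.0086)
f = 0.93552

0.93552


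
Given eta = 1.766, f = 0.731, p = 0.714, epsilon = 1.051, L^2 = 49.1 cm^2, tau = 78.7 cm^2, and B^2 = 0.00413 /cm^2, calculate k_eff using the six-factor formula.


k_inf = eta*f*p*eps = 1.766*0.731*0.714*1.051 = 0.9687440
P_TNL = 1/(1 + L^2*B^2) = 1/(1 + 49.1*0.00413) = 0.8314052
P_FNL = exp(-B^2*tau) = exp(-0.00413*78.7) = 0.7225050
k_eff = k_inf * P_TNL * P_FNL = 0.9687440 * 0.8314052 * 0.7225050
k_eff = 0.58192

0.58192


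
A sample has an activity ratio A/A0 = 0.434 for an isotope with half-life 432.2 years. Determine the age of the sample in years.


lambda = ln(2) / t_half = ln(2) / 432.2 = 0.001603765 /yr
t = -ln(A/A0) / lambda
t = -ln(0.434) / 0.001603765
t = 520.47 yr

520.47


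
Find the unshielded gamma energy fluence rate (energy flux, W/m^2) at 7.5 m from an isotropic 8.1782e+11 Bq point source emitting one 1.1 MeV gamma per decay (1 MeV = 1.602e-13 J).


psi = A * E * 1.602e-13 / (4*pi*r^2)
psi = 8.1782e+11 * 1.1 * 1.602e-13 / (4*pi*7.5^2)
psi = 2.0388e-04 W/m^2

2.0388e-04


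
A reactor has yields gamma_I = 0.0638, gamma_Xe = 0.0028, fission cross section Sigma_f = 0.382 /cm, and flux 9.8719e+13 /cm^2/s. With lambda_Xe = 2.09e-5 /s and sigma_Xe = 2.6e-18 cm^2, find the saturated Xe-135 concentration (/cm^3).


Xe_eq = (gamma_I + gamma_Xe) * Sigma_f * phi / (lambda_Xe + sigma_Xe * phi)
Numerator = (0.0638 + 0.0028) * 0.382 * 9.8719e+13 = 2.511530e+12
Denominator = 2.09e-5 + 2.6e-18 * 9.8719e+13 = 2.775694e-04
Xe_eq = 2.511530e+12 / 2.775694e-04 = 9.0483e+15 /cm^3

9.0483e+15


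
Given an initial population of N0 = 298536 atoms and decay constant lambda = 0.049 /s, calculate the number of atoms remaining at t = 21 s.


N = N0 * exp(-lambda * t)
N = 298536 * exp(-0.049 * 21)
N = 106686

106686


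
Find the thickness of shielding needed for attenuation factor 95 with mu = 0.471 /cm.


x = ln(factor) / mu
x = ln(95) / 0.471
x = 9.6685 cm

9.6685


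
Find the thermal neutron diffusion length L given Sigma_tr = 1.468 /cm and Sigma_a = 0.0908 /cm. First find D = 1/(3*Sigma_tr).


D = 1 / (3 * Sigma_tr) = 1 / (3 * 1.468) = 0.2270663 cm
L = sqrt(D / Sigma_a)
L = sqrt(0.2270663 / 0.0908)
L = 1.5814 cm

1.5814


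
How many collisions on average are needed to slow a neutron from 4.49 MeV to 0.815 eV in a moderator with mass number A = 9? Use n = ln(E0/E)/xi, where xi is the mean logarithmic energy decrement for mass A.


xi = 1 + (A-1)^2/(2A)*ln((A-1)/(A+1)) = 0.2066007 (for A = 9)
n = ln(E0/E) / xi
n = ln(4.49e6 / 0.815) / 0.2066007
n = ln(5.509202e+06) / 0.2066007 = 75.130

75.130


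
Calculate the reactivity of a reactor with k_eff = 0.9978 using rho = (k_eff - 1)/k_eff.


rho = (k_eff - 1) / k_eff
rho = (0.9978 - 1) / 0.9978
rho = -0.0022049

-0.0022049


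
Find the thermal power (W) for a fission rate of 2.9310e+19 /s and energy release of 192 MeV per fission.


P = fission_rate * E_MeV * 1.602e-13
P = 2.9310e+19 * 192 * 1.602e-13
P = 9.0153e+08 W

9.0153e+08


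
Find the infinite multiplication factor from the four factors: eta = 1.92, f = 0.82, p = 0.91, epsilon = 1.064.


k_inf = eta * f * p * epsilon
k_inf = 1.92 * 0.82 * 0.91 * 1.064
k_inf = 1.5244

1.5244


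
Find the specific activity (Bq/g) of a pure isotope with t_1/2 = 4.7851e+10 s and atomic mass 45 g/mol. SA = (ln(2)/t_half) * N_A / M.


lambda = ln(2) / t_half = ln(2) / 4.7851e+10 = 1.448553e-11 /s
SA = lambda * N_A / M
SA = 1.448553e-11 * 6.022e23 / 45
SA = 1.9385e+11 Bq/g

1.9385e+11


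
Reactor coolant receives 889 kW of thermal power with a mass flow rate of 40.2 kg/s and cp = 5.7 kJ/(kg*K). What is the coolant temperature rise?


dT = Q / (m_dot * cp)
dT = 889 / (40.2 * 5.7)
dT = 3.8797 C

3.8797


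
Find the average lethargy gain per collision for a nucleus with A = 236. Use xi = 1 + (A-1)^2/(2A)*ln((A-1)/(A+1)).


xi = 1 + (A-1)^2/(2A) * ln((A-1)/(A+1))
xi = 1 + (236-1)^2/(2*236) * ln((236-1)/(236 +1))
xi = 0.0084507

0.0084507


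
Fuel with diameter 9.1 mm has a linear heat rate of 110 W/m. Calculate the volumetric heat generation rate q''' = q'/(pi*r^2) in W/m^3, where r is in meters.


r = D / 2 / 1000 = 9.1 / 2 / 1000 = 0.00455 m
q''' = q' / (pi * r^2)
q''' = 110 / (pi * 0.00455^2)
q''' = 1.6913e+06 W/m^3

1.6913e+06


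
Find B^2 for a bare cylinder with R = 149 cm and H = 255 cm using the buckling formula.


B^2 = (2.405/R)^2 + (pi/H)^2
B^2 = (2.405/149)^2 + (pi/255)^2
B^2 = 4.1231e-04 /cm^2

4.1231e-04


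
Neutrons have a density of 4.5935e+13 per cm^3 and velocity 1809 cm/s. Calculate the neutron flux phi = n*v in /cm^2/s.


phi = n * v
phi = 4.5935e+13 * 1809
phi = 8.3096e+16 /cm^2/s

8.3096e+16


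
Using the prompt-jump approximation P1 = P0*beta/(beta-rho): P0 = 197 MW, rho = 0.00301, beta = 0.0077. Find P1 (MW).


P1/P0 = beta / (beta - rho)
P1/P0 = 0.0077 / (0.0077 - 0.00301) = 1.641791
P1 = 197 * 1.641791 = 323.43 MW

323.43


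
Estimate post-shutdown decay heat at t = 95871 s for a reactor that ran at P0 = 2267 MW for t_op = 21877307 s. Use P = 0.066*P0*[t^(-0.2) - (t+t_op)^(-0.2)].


P/P0 = 0.066 * [t^(-0.2) - (t + t_op)^(-0.2)]
P/P0 = 0.066 * [95871^(-0.2) - (95871 + 21877307)^(-0.2)]
P/P0 = 0.066 * [0.1008469 - 0.03401116] = 0.004411159
P = 2267 * 0.004411159 = 10.000 MW

10.000


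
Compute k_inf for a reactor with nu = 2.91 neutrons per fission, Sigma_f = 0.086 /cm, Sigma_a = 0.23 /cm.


k_inf = nu * Sigma_f / Sigma_a
k_inf = 2.91 * 0.086 / 0.23
k_inf = 1.0881

1.0881


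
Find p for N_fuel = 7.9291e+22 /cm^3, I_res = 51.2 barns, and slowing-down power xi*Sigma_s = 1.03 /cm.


p = exp(-N * I * 1e-24 / (xi*Sigma_s))
p = exp(-7.9291e+22 * 51.2 * 1e-24 / 1.03)
p = 0.019420

0.019420


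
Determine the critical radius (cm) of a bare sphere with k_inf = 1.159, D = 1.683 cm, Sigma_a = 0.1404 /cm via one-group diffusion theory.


L^2 = D / Sigma_a = 1.683 / 0.1404 = 11.98718 cm^2
B_m^2 = (k_inf - 1) / L^2 = (1.159 - 1) / 11.98718 = 0.01326417 /cm^2
For a bare sphere: B_g = pi/R, so R_c = pi / sqrt(B_m^2)
R_c = pi / sqrt(0.01326417) = 27.278 cm

27.278


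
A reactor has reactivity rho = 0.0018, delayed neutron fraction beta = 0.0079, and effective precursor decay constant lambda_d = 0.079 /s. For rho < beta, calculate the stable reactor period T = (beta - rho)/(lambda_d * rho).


T = (beta - rho) / (lambda_d * rho)
T = (0.0079 - 0.0018) / (0.079 * 0.0018)
T = 42.897 s

42.897


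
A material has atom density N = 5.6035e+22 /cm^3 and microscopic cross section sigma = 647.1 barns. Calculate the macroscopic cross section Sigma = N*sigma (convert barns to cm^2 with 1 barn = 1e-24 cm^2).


Sigma = N * sigma_barns * 1e-24
Sigma = 5.6035e+22 * 647.1 * 1e-24
Sigma = 36.260 /cm

36.260


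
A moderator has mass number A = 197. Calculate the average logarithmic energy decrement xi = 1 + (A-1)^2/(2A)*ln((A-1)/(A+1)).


xi = 1 + (A-1)^2/(2A) * ln((A-1)/(A+1))
xi = 1 + (197-1)^2/(2*197) * ln((197-1)/(197 +1))
xi = 0.010118

0.010118


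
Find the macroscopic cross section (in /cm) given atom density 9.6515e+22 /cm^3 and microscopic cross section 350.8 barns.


Sigma = N * sigma_barns * 1e-24
Sigma = 9.6515e+22 * 350.8 * 1e-24
Sigma = 33.857 /cm

33.857


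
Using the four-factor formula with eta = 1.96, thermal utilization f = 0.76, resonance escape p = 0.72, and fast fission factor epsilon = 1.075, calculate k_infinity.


k_inf = eta * f * p * epsilon
k_inf = 1.96 * 0.76 * 0.72 * 1.075
k_inf = 1.1530

1.1530


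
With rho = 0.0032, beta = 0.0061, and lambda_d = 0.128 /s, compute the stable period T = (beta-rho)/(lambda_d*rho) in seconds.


T = (beta - rho) / (lambda_d * rho)
T = (0.0061 - 0.0032) / (0.128 * 0.0032)
T = 7.0801 s

7.0801


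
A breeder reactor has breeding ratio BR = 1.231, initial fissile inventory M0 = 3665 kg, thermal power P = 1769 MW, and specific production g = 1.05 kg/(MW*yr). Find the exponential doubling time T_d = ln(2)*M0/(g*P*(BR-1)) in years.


Breeding gain G = BR - 1 = 1.231 - 1 = 0.231
Fissile production rate = g * P * G = 1.05 * 1769 * 0.231 = 429.07095 kg/yr
T_d = ln(2) * M0 / (g * P * G)
T_d = ln(2) * 3665 / 429.07095 = 5.9207 yr

5.9207


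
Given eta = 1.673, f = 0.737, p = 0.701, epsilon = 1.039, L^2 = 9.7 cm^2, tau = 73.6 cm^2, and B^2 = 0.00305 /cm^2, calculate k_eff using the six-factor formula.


k_inf = eta*f*p*eps = 1.673*0.737*0.701*1.039 = 0.8980427
P_TNL = 1/(1 + L^2*B^2) = 1/(1 + 9.7*0.00305) = 0.9712651
P_FNL = exp(-B^2*tau) = exp(-0.00305*73.6) = 0.7989316
k_eff = k_inf * P_TNL * P_FNL = 0.8980427 * 0.9712651 * 0.7989316
k_eff = 0.69686

0.69686


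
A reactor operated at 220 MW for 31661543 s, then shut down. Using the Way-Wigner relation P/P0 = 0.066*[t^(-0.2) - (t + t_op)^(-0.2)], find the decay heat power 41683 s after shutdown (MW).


P/P0 = 0.066 * [t^(-0.2) - (t + t_op)^(-0.2)]
P/P0 = 0.066 * [41683^(-0.2) - (41683 + 31661543)^(-0.2)]
P/P0 = 0.066 * [0.1191265 - 0.03160671] = 0.005776306
P = 220 * 0.005776306 = 1.2708 MW

1.2708


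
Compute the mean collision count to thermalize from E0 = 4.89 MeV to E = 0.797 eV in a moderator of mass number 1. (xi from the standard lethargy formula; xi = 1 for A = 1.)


xi = 1 + (A-1)^2/(2A)*ln((A-1)/(A+1)) = 1 (for A = 1)
n = ln(E0/E) / xi
n = ln(4.89e6 / 0.797) / 1
n = ln(6.135508e+06) / 1 = 15.630

15.630


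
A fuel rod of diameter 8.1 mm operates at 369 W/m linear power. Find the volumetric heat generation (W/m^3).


r = D / 2 / 1000 = 8.1 / 2 / 1000 = 0.00405 m
q''' = q' / (pi * r^2)
q''' = 369 / (pi * 0.00405^2)
q''' = 7.1609e+06 W/m^3

7.1609e+06


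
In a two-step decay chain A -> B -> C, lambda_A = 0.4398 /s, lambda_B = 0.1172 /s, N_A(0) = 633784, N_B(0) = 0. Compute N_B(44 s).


N_B(t) = lambda_A * N_A0 / (lambda_B - lambda_A) * [exp(-lambda_A*t) - exp(-lambda_B*t)]
exp(-0.4398*44) = 3.943489e-09; exp(-0.1172*44) = 0.005760103
N_B = 0.4398 * 633784 / (0.1172 - 0.4398) * (3.943489e-09 - 0.005760103)
N_B = 4976.9

4976.9


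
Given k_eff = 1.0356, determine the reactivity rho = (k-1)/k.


rho = (k_eff - 1) / k_eff
rho = (1.0356 - 1) / 1.0356
rho = 0.034376

0.034376


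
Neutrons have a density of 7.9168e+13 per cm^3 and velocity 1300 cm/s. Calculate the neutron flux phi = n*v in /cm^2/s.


phi = n * v
phi = 7.9168e+13 * 1300
phi = 1.0292e+17 /cm^2/s

1.0292e+17


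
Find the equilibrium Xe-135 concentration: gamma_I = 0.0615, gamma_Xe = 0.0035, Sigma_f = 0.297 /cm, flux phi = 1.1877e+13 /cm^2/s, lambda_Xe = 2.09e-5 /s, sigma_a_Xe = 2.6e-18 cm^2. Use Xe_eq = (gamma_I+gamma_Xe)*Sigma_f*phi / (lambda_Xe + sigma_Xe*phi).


Xe_eq = (gamma_I + gamma_Xe) * Sigma_f * phi / (lambda_Xe + sigma_Xe * phi)
Numerator = (0.0615 + 0.0035) * 0.297 * 1.1877e+13 = 2.292855e+11
Denominator = 2.09e-5 + 2.6e-18 * 1.1877e+13 = 5.178020e-05
Xe_eq = 2.292855e+11 / 5.178020e-05 = 4.4281e+15 /cm^3

4.4281e+15


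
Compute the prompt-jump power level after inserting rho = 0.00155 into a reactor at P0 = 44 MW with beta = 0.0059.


P1/P0 = beta / (beta - rho)
P1/P0 = 0.0059 / (0.0059 - 0.00155) = 1.356322
P1 = 44 * 1.356322 = 59.678 MW

59.678


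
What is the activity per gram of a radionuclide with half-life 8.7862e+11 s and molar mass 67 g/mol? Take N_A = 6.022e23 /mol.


lambda = ln(2) / t_half = ln(2) / 8.7862e+11 = 7.889044e-13 /s
SA = lambda * N_A / M
SA = 7.889044e-13 * 6.022e23 / 67
SA = 7.0907e+09 Bq/g

7.0907e+09


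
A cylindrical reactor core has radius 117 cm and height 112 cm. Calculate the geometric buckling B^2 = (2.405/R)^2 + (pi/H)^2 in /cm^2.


B^2 = (2.405/R)^2 + (pi/H)^2
B^2 = (2.405/117)^2 + (pi/112)^2
B^2 = 0.0012093 /cm^2

0.0012093


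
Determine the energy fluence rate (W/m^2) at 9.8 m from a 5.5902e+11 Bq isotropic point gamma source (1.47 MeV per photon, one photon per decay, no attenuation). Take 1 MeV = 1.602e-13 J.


psi = A * E * 1.602e-13 / (4*pi*r^2)
psi = 5.5902e+11 * 1.47 * 1.602e-13 / (4*pi*9.8^2)
psi = 1.0908e-04 W/m^2

1.0908e-04


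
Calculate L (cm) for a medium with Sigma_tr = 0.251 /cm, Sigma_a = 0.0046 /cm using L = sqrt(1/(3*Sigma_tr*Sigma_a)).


D = 1 / (3 * Sigma_tr) = 1 / (3 * 0.251) = 1.328021 cm
L = sqrt(D / Sigma_a)
L = sqrt(1.328021 / 0.0046)
L = 16.991 cm

16.991


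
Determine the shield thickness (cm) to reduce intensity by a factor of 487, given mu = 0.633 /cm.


x = ln(factor) / mu
x = ln(487) / 0.633
x = 9.7761 cm

9.7761


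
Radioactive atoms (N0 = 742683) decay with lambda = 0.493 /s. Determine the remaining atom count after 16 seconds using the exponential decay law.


N = N0 * exp(-lambda * t)
N = 742683 * exp(-0.493 * 16)
N = 278.67

278.67


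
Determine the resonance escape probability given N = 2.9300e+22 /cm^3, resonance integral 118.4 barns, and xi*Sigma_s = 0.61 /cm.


p = exp(-N * I * 1e-24 / (xi*Sigma_s))
p = exp(-2.9300e+22 * 118.4 * 1e-24 / 0.61)
p = 0.0033895

0.0033895


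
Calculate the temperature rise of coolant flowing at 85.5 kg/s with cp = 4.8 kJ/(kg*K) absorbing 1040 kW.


dT = Q / (m_dot * cp)
dT = 1040 / (85.5 * 4.8)
dT = 2.5341 C

2.5341


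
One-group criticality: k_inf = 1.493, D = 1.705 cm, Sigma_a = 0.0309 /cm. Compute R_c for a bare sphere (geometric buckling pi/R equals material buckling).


L^2 = D / Sigma_a = 1.705 / 0.0309 = 55.17799 cm^2
B_m^2 = (k_inf - 1) / L^2 = (1.493 - 1) / 55.17799 = 0.008934722 /cm^2
For a bare sphere: B_g = pi/R, so R_c = pi / sqrt(B_m^2)
R_c = pi / sqrt(0.008934722) = 33.236 cm

33.236


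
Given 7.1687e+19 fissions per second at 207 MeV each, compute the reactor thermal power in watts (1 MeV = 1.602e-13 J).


P = fission_rate * E_MeV * 1.602e-13
P = 7.1687e+19 * 207 * 1.602e-13
P = 2.3772e+09 W

2.3772e+09


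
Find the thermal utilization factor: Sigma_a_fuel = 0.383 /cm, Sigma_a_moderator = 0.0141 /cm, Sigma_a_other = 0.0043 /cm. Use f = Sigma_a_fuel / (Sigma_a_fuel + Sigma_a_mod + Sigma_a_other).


f = Sigma_a_fuel / (Sigma_a_fuel + Sigma_a_mod + Sigma_a_other)
f = 0.383 / (0.383 + 0.0141 + 0.0043)
f = 0.95416

0.95416


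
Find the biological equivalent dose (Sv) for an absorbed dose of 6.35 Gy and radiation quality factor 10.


H = D * Q
H = 6.35 * 10
H = 63.500 Sv

63.500


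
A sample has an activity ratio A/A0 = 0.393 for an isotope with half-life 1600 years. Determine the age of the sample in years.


lambda = ln(2) / t_half = ln(2) / 1600 = 4.332170e-04 /yr
t = -ln(A/A0) / lambda
t = -ln(0.393) / 4.332170e-04
t = 2155.8 yr

2155.8


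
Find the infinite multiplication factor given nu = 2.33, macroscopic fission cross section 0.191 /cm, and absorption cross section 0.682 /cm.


k_inf = nu * Sigma_f / Sigma_a
k_inf = 2.33 * 0.191 / 0.682
k_inf = 0.65254

0.65254


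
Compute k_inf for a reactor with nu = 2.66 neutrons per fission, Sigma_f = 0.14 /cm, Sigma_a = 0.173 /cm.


k_inf = nu * Sigma_f / Sigma_a
k_inf = 2.66 * 0.14 / 0.173
k_inf = 2.1526

2.1526


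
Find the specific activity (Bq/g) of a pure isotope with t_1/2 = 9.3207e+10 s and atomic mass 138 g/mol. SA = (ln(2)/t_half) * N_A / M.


lambda = ln(2) / t_half = ln(2) / 9.3207e+10 = 7.436643e-12 /s
SA = lambda * N_A / M
SA = 7.436643e-12 * 6.022e23 / 138
SA = 3.2452e+10 Bq/g

3.2452e+10


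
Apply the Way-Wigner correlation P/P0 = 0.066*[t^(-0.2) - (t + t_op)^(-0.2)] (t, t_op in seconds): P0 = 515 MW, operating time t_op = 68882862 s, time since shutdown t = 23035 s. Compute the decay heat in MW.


P/P0 = 0.066 * [t^(-0.2) - (t + t_op)^(-0.2)]
P/P0 = 0.066 * [23035^(-0.2) - (23035 + 68882862)^(-0.2)]
P/P0 = 0.066 * [0.1341289 - 0.02706130] = 0.007066462
P = 515 * 0.007066462 = 3.6392 MW

3.6392


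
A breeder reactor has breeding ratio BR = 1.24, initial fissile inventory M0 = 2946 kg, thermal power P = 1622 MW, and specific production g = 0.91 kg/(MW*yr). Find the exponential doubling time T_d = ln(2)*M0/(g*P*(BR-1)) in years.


Breeding gain G = BR - 1 = 1.24 - 1 = 0.24
Fissile production rate = g * P * G = 0.91 * 1622 * 0.24 = 354.2448 kg/yr
T_d = ln(2) * M0 / (g * P * G)
T_d = ln(2) * 2946 / 354.2448 = 5.7644 yr

5.7644


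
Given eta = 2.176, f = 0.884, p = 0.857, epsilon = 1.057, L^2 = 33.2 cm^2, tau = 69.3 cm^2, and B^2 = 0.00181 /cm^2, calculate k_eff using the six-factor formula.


k_inf = eta*f*p*eps = 2.176*0.884*0.857*1.057 = 1.742477
P_TNL = 1/(1 + L^2*B^2) = 1/(1 + 33.2*0.00181) = 0.9433144
P_FNL = exp(-B^2*tau) = exp(-0.00181*69.3) = 0.8821149
k_eff = k_inf * P_TNL * P_FNL = 1.742477 * 0.9433144 * 0.8821149
k_eff = 1.4499

1.4499


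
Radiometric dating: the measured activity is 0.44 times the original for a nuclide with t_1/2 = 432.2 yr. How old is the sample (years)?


lambda = ln(2) / t_half = ln(2) / 432.2 = 0.001603765 /yr
t = -ln(A/A0) / lambda
t = -ln(0.44) / 0.001603765
t = 511.91 yr

511.91


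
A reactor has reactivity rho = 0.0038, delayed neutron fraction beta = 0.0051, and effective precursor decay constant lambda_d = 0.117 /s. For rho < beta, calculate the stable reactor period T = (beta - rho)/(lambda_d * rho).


T = (beta - rho) / (lambda_d * rho)
T = (0.0051 - 0.0038) / (0.117 * 0.0038)
T = 2.9240 s

2.9240


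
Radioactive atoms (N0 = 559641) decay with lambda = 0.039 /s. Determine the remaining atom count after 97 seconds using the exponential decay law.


N = N0 * exp(-lambda * t)
N = 559641 * exp(-0.039 * 97)
N = 12734

12734


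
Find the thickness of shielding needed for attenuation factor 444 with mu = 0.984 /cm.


x = ln(factor) / mu
x = ln(444) / 0.984
x = 6.1949 cm

6.1949


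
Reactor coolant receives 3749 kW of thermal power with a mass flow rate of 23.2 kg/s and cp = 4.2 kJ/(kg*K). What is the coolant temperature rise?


dT = Q / (m_dot * cp)
dT = 3749 / (23.2 * 4.2)
dT = 38.475 C

38.475


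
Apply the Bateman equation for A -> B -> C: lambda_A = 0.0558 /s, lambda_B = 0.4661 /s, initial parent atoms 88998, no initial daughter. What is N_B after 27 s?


N_B(t) = lambda_A * N_A0 / (lambda_B - lambda_A) * [exp(-lambda_A*t) - exp(-lambda_B*t)]
exp(-0.0558*27) = 0.2216624; exp(-0.4661*27) = 3.424004e-06
N_B = 0.0558 * 88998 / (0.4661 - 0.0558) * (0.2216624 - 3.424004e-06)
N_B = 2682.9

2682.9


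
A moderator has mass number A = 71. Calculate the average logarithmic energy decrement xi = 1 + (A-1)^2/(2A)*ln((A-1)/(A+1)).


xi = 1 + (A-1)^2/(2A) * ln((A-1)/(A+1))
xi = 1 + (71-1)^2/(2*71) * ln((71-1)/(71 +1))
xi = 0.027906

0.027906


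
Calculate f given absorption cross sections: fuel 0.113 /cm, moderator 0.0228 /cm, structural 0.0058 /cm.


f = Sigma_a_fuel / (Sigma_a_fuel + Sigma_a_mod + Sigma_a_other)
f = 0.113 / (0.113 + 0.0228 + 0.0058)
f = 0.79802

0.79802


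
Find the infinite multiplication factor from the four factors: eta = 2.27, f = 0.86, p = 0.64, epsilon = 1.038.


k_inf = eta * f * p * epsilon
k_inf = 2.27 * 0.86 * 0.64 * 1.038
k_inf = 1.2969

1.2969


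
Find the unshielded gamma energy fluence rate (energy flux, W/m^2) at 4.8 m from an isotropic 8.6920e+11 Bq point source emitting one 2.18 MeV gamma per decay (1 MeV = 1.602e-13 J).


psi = A * E * 1.602e-13 / (4*pi*r^2)
psi = 8.6920e+11 * 2.18 * 1.602e-13 / (4*pi*4.8^2)
psi = 0.0010484 W/m^2

0.0010484


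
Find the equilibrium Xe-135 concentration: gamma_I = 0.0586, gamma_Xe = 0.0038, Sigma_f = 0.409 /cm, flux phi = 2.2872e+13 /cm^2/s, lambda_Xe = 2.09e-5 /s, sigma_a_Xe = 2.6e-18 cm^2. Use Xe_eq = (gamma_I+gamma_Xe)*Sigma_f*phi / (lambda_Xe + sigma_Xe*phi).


Xe_eq = (gamma_I + gamma_Xe) * Sigma_f * phi / (lambda_Xe + sigma_Xe * phi)
Numerator = (0.0586 + 0.0038) * 0.409 * 2.2872e+13 = 5.837300e+11
Denominator = 2.09e-5 + 2.6e-18 * 2.2872e+13 = 8.036720e-05
Xe_eq = 5.837300e+11 / 8.036720e-05 = 7.2633e+15 /cm^3

7.2633e+15


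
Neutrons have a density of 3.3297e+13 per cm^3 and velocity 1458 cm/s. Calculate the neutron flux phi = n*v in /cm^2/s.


phi = n * v
phi = 3.3297e+13 * 1458
phi = 4.8547e+16 /cm^2/s

4.8547e+16


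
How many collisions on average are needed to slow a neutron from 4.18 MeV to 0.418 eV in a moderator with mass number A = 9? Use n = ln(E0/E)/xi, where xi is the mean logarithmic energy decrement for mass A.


xi = 1 + (A-1)^2/(2A)*ln((A-1)/(A+1)) = 0.2066007 (for A = 9)
n = ln(E0/E) / xi
n = ln(4.18e6 / 0.418) / 0.2066007
n = ln(1.000000e+07) / 0.2066007 = 78.016

78.016


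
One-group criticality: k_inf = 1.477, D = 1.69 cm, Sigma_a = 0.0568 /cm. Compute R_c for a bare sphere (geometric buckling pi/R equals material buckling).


L^2 = D / Sigma_a = 1.69 / 0.0568 = 29.75352 cm^2
B_m^2 = (k_inf - 1) / L^2 = (1.477 - 1) / 29.75352 = 0.01603172 /cm^2
For a bare sphere: B_g = pi/R, so R_c = pi / sqrt(B_m^2)
R_c = pi / sqrt(0.01603172) = 24.812 cm

24.812


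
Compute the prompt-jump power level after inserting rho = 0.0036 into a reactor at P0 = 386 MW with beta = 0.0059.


P1/P0 = beta / (beta - rho)
P1/P0 = 0.0059 / (0.0059 - 0.0036) = 2.565217
P1 = 386 * 2.565217 = 990.17 MW

990.17


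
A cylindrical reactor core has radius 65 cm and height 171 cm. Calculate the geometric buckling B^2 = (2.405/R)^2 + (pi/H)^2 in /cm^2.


B^2 = (2.405/R)^2 + (pi/H)^2
B^2 = (2.405/65)^2 + (pi/171)^2
B^2 = 0.0017065 /cm^2

0.0017065


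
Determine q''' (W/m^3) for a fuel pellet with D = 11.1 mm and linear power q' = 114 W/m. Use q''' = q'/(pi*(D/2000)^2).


r = D / 2 / 1000 = 11.1 / 2 / 1000 = 0.00555 m
q''' = q' / (pi * r^2)
q''' = 114 / (pi * 0.00555^2)
q''' = 1.1781e+06 W/m^3

1.1781e+06


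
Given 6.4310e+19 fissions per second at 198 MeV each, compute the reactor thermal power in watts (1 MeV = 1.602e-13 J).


P = fission_rate * E_MeV * 1.602e-13
P = 6.4310e+19 * 198 * 1.602e-13
P = 2.0399e+09 W

2.0399e+09


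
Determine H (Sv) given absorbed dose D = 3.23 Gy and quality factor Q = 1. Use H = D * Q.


H = D * Q
H = 3.23 * 1
H = 3.2300 Sv

3.2300


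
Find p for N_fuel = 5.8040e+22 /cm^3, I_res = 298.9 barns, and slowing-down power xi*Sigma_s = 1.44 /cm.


p = exp(-N * I * 1e-24 / (xi*Sigma_s))
p = exp(-5.8040e+22 * 298.9 * 1e-24 / 1.44)
p = 5.8602e-06

5.8602e-06


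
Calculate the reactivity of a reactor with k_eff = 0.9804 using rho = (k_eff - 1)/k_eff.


rho = (k_eff - 1) / k_eff
rho = (0.9804 - 1) / 0.9804
rho = -0.019992

-0.019992


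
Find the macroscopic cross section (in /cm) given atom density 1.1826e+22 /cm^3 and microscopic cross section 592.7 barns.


Sigma = N * sigma_barns * 1e-24
Sigma = 1.1826e+22 * 592.7 * 1e-24
Sigma = 7.0093 /cm

7.0093


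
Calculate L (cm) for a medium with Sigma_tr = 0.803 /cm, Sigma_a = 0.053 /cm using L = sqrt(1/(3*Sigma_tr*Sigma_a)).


D = 1 / (3 * Sigma_tr) = 1 / (3 * 0.803) = 0.4151100 cm
L = sqrt(D / Sigma_a)
L = sqrt(0.4151100 / 0.053)
L = 2.7986 cm

2.7986


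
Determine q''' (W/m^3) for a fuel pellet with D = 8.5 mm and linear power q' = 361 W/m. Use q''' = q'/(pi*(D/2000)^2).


r = D / 2 / 1000 = 8.5 / 2 / 1000 = 0.00425 m
q''' = q' / (pi * r^2)
q''' = 361 / (pi * 0.00425^2)
q''' = 6.3618e+06 W/m^3

6.3618e+06


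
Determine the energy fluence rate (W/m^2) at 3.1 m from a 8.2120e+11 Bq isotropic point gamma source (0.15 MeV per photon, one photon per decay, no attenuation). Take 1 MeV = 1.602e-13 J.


psi = A * E * 1.602e-13 / (4*pi*r^2)
psi = 8.2120e+11 * 0.15 * 1.602e-13 / (4*pi*3.1^2)
psi = 1.6341e-04 W/m^2

1.6341e-04


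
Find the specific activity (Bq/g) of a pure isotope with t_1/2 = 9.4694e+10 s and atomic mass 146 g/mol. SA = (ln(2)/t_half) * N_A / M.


lambda = ln(2) / t_half = ln(2) / 9.4694e+10 = 7.319864e-12 /s
SA = lambda * N_A / M
SA = 7.319864e-12 * 6.022e23 / 146
SA = 3.0192e+10 Bq/g

3.0192e+10


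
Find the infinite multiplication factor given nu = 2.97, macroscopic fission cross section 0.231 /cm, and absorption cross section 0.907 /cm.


k_inf = nu * Sigma_f / Sigma_a
k_inf = 2.97 * 0.231 / 0.907
k_inf = 0.75642

0.75642


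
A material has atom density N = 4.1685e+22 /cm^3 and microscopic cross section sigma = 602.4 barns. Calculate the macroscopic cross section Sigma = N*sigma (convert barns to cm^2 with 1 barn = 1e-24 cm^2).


Sigma = N * sigma_barns * 1e-24
Sigma = 4.1685e+22 * 602.4 * 1e-24
Sigma = 25.111 /cm

25.111


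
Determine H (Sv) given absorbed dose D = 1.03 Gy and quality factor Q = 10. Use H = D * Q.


H = D * Q
H = 1.03 * 10
H = 10.300 Sv

10.300


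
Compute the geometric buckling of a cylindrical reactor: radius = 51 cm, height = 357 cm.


B^2 = (2.405/R)^2 + (pi/H)^2
B^2 = (2.405/51)^2 + (pi/357)^2
B^2 = 0.0023012 /cm^2

0.0023012


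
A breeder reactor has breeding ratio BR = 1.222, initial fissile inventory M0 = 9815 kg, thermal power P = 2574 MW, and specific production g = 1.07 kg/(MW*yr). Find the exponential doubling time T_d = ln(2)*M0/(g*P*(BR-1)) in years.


Breeding gain G = BR - 1 = 1.222 - 1 = 0.222
Fissile production rate = g * P * G = 1.07 * 2574 * 0.222 = 611.42796 kg/yr
T_d = ln(2) * M0 / (g * P * G)
T_d = ln(2) * 9815 / 611.42796 = 11.127 yr

11.127


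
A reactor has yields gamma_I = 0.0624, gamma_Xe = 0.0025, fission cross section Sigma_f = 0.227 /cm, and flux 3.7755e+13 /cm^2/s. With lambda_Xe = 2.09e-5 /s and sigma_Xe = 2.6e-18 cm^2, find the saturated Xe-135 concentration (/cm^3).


Xe_eq = (gamma_I + gamma_Xe) * Sigma_f * phi / (lambda_Xe + sigma_Xe * phi)
Numerator = (0.0624 + 0.0025) * 0.227 * 3.7755e+13 = 5.562180e+11
Denominator = 2.09e-5 + 2.6e-18 * 3.7755e+13 = 1.190630e-04
Xe_eq = 5.562180e+11 / 1.190630e-04 = 4.6716e+15 /cm^3

4.6716e+15


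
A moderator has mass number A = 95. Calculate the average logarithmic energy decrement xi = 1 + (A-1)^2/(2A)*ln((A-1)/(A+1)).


xi = 1 + (A-1)^2/(2A) * ln((A-1)/(A+1))
xi = 1 + (95-1)^2/(2*95) * ln((95-1)/(95 +1))
xi = 0.020906

0.020906


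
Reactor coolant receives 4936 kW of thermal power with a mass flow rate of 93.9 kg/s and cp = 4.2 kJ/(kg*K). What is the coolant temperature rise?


dT = Q / (m_dot * cp)
dT = 4936 / (93.9 * 4.2)
dT = 12.516 C

12.516


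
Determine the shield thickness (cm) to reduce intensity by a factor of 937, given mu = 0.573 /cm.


x = ln(factor) / mu
x = ln(937) / 0.573
x = 11.942 cm

11.942


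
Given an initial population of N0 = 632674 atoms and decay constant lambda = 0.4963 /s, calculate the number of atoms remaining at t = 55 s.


N = N0 * exp(-lambda * t)
N = 632674 * exp(-0.4963 * 55)
N = 8.8402e-07

8.8402e-07


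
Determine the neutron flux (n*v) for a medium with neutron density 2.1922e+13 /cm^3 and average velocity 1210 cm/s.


phi = n * v
phi = 2.1922e+13 * 1210
phi = 2.6526e+16 /cm^2/s

2.6526e+16


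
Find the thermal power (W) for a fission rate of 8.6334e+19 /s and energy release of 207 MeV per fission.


P = fission_rate * E_MeV * 1.602e-13
P = 8.6334e+19 * 207 * 1.602e-13
P = 2.8630e+09 W

2.8630e+09


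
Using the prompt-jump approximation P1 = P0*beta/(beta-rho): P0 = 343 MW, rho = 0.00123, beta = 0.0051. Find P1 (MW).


P1/P0 = beta / (beta - rho)
P1/P0 = 0.0051 / (0.0051 - 0.00123) = 1.317829
P1 = 343 * 1.317829 = 452.02 MW

452.02


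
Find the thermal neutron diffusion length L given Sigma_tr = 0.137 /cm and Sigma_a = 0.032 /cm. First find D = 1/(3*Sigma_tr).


D = 1 / (3 * Sigma_tr) = 1 / (3 * 0.137) = 2.433090 cm
L = sqrt(D / Sigma_a)
L = sqrt(2.433090 / 0.032)
L = 8.7198 cm

8.7198


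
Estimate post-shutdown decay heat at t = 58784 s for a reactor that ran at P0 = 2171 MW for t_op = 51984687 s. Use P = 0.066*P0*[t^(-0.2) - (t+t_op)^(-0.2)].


P/P0 = 0.066 * [t^(-0.2) - (t + t_op)^(-0.2)]
P/P0 = 0.066 * [58784^(-0.2) - (58784 + 51984687)^(-0.2)]
P/P0 = 0.066 * [0.1112111 - 0.02862376] = 0.005450764
P = 2171 * 0.005450764 = 11.834 MW

11.834


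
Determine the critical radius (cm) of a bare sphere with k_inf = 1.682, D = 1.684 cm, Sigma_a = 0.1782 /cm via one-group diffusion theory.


L^2 = D / Sigma_a = 1.684 / 0.1782 = 9.450056 cm^2
B_m^2 = (k_inf - 1) / L^2 = (1.682 - 1) / 9.450056 = 0.07216888 /cm^2
For a bare sphere: B_g = pi/R, so R_c = pi / sqrt(B_m^2)
R_c = pi / sqrt(0.07216888) = 11.694 cm

11.694


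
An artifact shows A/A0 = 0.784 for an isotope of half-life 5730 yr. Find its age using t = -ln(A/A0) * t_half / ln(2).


lambda = ln(2) / t_half = ln(2) / 5730 = 1.209681e-04 /yr
t = -ln(A/A0) / lambda
t = -ln(0.784) / 1.209681e-04
t = 2011.7 yr

2011.7


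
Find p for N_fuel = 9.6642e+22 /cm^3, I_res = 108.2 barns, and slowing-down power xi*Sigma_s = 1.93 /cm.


p = exp(-N * I * 1e-24 / (xi*Sigma_s))
p = exp(-9.6642e+22 * 108.2 * 1e-24 / 1.93)
p = 0.0044362

0.0044362


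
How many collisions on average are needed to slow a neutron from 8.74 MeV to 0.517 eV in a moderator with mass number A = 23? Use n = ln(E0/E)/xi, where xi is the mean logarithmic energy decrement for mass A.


xi = 1 + (A-1)^2/(2A)*ln((A-1)/(A+1)) = 0.08448899 (for A = 23)
n = ln(E0/E) / xi
n = ln(8.74e6 / 0.517) / 0.08448899
n = ln(1.690522e+07) / 0.08448899 = 196.99

196.99


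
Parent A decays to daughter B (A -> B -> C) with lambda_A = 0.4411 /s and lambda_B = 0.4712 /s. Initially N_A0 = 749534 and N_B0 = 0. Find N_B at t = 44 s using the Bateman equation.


N_B(t) = lambda_A * N_A0 / (lambda_B - lambda_A) * [exp(-lambda_A*t) - exp(-lambda_B*t)]
exp(-0.4411*44) = 3.724251e-09; exp(-0.4712*44) = 9.905111e-10
N_B = 0.4411 * 749534 / (0.4712 - 0.4411) * (3.724251e-09 - 9.905111e-10)
N_B = 0.030027

0.030027


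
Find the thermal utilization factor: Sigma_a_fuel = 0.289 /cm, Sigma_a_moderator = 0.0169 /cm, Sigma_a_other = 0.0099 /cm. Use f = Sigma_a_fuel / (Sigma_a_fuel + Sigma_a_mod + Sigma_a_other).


f = Sigma_a_fuel / (Sigma_a_fuel + Sigma_a_mod + Sigma_a_other)
f = 0.289 / (0.289 + 0.0169 + 0.0099)
f = 0.91514

0.91514


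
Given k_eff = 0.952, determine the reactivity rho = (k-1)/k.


rho = (k_eff - 1) / k_eff
rho = (0.952 - 1) / 0.952
rho = -0.050420

-0.050420


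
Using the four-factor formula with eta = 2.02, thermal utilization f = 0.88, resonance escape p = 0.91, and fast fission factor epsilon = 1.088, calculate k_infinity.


k_inf = eta * f * p * epsilon
k_inf = 2.02 * 0.88 * 0.91 * 1.088
k_inf = 1.7600

1.7600
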